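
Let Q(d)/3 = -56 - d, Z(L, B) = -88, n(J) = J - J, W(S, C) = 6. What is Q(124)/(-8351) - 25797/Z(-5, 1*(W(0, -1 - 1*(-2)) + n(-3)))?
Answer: 215478267/734888 ≈ 293.21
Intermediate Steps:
n(J) = 0
Q(d) = -168 - 3*d (Q(d) = 3*(-56 - d) = -168 - 3*d)
Q(124)/(-8351) - 25797/Z(-5, 1*(W(0, -1 - 1*(-2)) + n(-3))) = (-168 - 3*124)/(-8351) - 25797/(-88) = (-168 - 372)*(-1/8351) - 25797*(-1/88) = -540*(-1/8351) + 25797/88 = 540/8351 + 25797/88 = 215478267/734888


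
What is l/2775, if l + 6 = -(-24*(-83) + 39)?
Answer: -679/925 ≈ -0.73405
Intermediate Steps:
l = -2037 (l = -6 - (-24*(-83) + 39) = -6 - (1992 + 39) = -6 - 1*2031 = -6 - 2031 = -2037)
l/2775 = -2037/2775 = -2037*1/2775 = -679/925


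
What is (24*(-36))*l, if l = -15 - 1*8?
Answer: 19872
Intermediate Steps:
l = -23 (l = -15 - 8 = -23)
(24*(-36))*l = (24*(-36))*(-23) = -864*(-23) = 19872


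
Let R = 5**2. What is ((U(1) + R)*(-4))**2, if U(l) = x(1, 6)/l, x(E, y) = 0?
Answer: 10000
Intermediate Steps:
U(l) = 0 (U(l) = 0/l = 0)
R = 25
((U(1) + R)*(-4))**2 = ((0 + 25)*(-4))**2 = (25*(-4))**2 = (-100)**2 = 10000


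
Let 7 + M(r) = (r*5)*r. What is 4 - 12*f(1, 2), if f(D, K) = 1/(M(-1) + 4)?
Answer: -2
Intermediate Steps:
M(r) = -7 + 5*r² (M(r) = -7 + (r*5)*r = -7 + (5*r)*r = -7 + 5*r²)
f(D, K) = ½ (f(D, K) = 1/((-7 + 5*(-1)²) + 4) = 1/((-7 + 5*1) + 4) = 1/((-7 + 5) + 4) = 1/(-2 + 4) = 1/2 = ½)
4 - 12*f(1, 2) = 4 - 12*½ = 4 - 6 = -2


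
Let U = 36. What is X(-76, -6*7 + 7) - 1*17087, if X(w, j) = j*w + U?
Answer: -14391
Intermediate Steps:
X(w, j) = 36 + j*w (X(w, j) = j*w + 36 = 36 + j*w)
X(-76, -6*7 + 7) - 1*17087 = (36 + (-6*7 + 7)*(-76)) - 1*17087 = (36 + (-42 + 7)*(-76)) - 17087 = (36 - 35*(-76)) - 17087 = (36 + 2660) - 17087 = 2696 - 17087 = -14391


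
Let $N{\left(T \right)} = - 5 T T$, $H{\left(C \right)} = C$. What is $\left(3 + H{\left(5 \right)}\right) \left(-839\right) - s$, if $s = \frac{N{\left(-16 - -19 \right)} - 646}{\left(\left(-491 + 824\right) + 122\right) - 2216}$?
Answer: $- \frac{11820523}{1761} \approx -6712.4$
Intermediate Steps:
$N{\left(T \right)} = - 5 T^{2}$
$s = \frac{691}{1761}$ ($s = \frac{- 5 \left(-16 - -19\right)^{2} - 646}{\left(\left(-491 + 824\right) + 122\right) - 2216} = \frac{- 5 \left(-16 + 19\right)^{2} - 646}{\left(333 + 122\right) - 2216} = \frac{- 5 \cdot 3^{2} - 646}{455 - 2216} = \frac{\left(-5\right) 9 - 646}{-1761} = \left(-45 - 646\right) \left(- \frac{1}{1761}\right) = \left(-691\right) \left(- \frac{1}{1761}\right) = \frac{691}{1761} \approx 0.39239$)
$\left(3 + H{\left(5 \right)}\right) \left(-839\right) - s = \left(3 + 5\right) \left(-839\right) - \frac{691}{1761} = 8 \left(-839\right) - \frac{691}{1761} = -6712 - \frac{691}{1761} = - \frac{11820523}{1761}$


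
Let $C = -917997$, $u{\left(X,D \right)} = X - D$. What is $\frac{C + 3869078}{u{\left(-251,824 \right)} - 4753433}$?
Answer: $- \frac{2951081}{4754508} \approx -0.62069$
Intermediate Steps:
$\frac{C + 3869078}{u{\left(-251,824 \right)} - 4753433} = \frac{-917997 + 3869078}{\left(-251 - 824\right) - 4753433} = \frac{2951081}{\left(-251 - 824\right) - 4753433} = \frac{2951081}{-1075 - 4753433} = \frac{2951081}{-4754508} = 2951081 \left(- \frac{1}{4754508}\right) = - \frac{2951081}{4754508}$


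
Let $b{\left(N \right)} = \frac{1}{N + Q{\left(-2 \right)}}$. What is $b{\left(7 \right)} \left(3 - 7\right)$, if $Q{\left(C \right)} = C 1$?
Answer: $- \frac{4}{5} \approx -0.8$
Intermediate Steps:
$Q{\left(C \right)} = C$
$b{\left(N \right)} = \frac{1}{-2 + N}$ ($b{\left(N \right)} = \frac{1}{N - 2} = \frac{1}{-2 + N}$)
$b{\left(7 \right)} \left(3 - 7\right) = \frac{3 - 7}{-2 + 7} = \frac{1}{5} \left(-4\right) = - \frac{4}{5}$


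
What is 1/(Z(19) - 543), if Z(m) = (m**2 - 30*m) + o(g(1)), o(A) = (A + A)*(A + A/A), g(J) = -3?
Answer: -1/740 ≈ -0.0013514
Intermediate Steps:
o(A) = 2*A*(1 + A) (o(A) = (2*A)*(A + 1) = (2*A)*(1 + A) = 2*A*(1 + A))
Z(m) = 12 + m**2 - 30*m (Z(m) = (m**2 - 30*m) + 2*(-3)*(1 - 3) = (m**2 - 30*m) + 2*(-3)*(-2) = (m**2 - 30*m) + 12 = 12 + m**2 - 30*m)
1/(Z(19) - 543) = 1/((12 + 19**2 - 30*19) - 543) = 1/((12 + 361 - 570) - 543) = 1/(-197 - 543) = 1/(-740) = -1/740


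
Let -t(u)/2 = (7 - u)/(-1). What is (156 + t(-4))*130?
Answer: 23140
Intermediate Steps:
t(u) = 14 - 2*u (t(u) = -2*(7 - u)/(-1) = -2*(7 - u)*(-1) = -2*(-7 + u) = 14 - 2*u)
(156 + t(-4))*130 = (156 + (14 - 2*(-4)))*130 = (156 + (14 + 8))*130 = (156 + 22)*130 = 178*130 = 23140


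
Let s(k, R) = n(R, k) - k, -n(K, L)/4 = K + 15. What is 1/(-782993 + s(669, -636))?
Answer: -1/781178 ≈ -1.2801e-6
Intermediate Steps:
n(K, L) = -60 - 4*K (n(K, L) = -4*(K + 15) = -4*(15 + K) = -60 - 4*K)
s(k, R) = -60 - k - 4*R (s(k, R) = (-60 - 4*R) - k = -60 - k - 4*R)
1/(-782993 + s(669, -636)) = 1/(-782993 + (-60 - 1*669 - 4*(-636))) = 1/(-782993 + (-60 - 669 + 2544)) = 1/(-782993 + 1815) = 1/(-781178) = -1/781178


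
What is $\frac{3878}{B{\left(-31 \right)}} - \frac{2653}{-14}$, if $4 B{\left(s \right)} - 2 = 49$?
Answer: $\frac{50353}{102} \approx 493.66$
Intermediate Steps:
$B{\left(s \right)} = \frac{51}{4}$ ($B{\left(s \right)} = \frac{1}{2} + \frac{1}{4} \cdot 49 = \frac{1}{2} + \frac{49}{4} = \frac{51}{4}$)
$\frac{3878}{B{\left(-31 \right)}} - \frac{2653}{-14} = \frac{3878}{\frac{51}{4}} - \frac{2653}{-14} = 3878 \cdot \frac{4}{51} - - \frac{379}{2} = \frac{15512}{51} + \frac{379}{2} = \frac{50353}{102}$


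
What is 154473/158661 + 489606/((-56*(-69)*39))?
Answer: 143817437/34059228 ≈ 4.2226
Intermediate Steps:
154473/158661 + 489606/((-56*(-69)*39)) = 154473*(1/158661) + 489606/((3864*39)) = 51491/52887 + 489606/150696 = 51491/52887 + 489606*(1/150696) = 51491/52887 + 6277/1932 = 143817437/34059228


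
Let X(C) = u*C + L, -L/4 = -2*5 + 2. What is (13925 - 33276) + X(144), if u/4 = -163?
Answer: -113207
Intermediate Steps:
u = -652 (u = 4*(-163) = -652)
L = 32 (L = -4*(-2*5 + 2) = -4*(-10 + 2) = -4*(-8) = 32)
X(C) = 32 - 652*C (X(C) = -652*C + 32 = 32 - 652*C)
(13925 - 33276) + X(144) = (13925 - 33276) + (32 - 652*144) = -19351 + (32 - 93888) = -19351 - 93856 = -113207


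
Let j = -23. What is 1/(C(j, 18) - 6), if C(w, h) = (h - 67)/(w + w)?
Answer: -46/227 ≈ -0.20264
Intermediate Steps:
C(w, h) = (-67 + h)/(2*w) (C(w, h) = (-67 + h)/((2*w)) = (-67 + h)*(1/(2*w)) = (-67 + h)/(2*w))
1/(C(j, 18) - 6) = 1/((½)*(-67 + 18)/(-23) - 6) = 1/((½)*(-1/23)*(-49) - 6) = 1/(49/46 - 6) = 1/(-227/46) = -46/227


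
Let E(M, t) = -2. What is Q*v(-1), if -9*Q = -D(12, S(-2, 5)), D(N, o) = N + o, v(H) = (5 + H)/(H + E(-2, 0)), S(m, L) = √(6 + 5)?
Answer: -16/9 - 4*√11/27 ≈ -2.2691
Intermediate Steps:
S(m, L) = √11
v(H) = (5 + H)/(-2 + H) (v(H) = (5 + H)/(H - 2) = (5 + H)/(-2 + H))
Q = 4/3 + √11/9 (Q = -(-1)*(12 + √11)/9 = -(-12 - √11)/9 = 4/3 + √11/9 ≈ 1.7018)
Q*v(-1) = (4/3 + √11/9)*((5 - 1)/(-2 - 1)) = (4/3 + √11/9)*(4/(-3)) = (4/3 + √11/9)*(-⅓*4) = (4/3 + √11/9)*(-4/3) = -16/9 - 4*√11/27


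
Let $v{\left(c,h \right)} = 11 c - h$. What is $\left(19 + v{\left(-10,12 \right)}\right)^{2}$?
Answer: $10609$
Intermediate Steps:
$v{\left(c,h \right)} = - h + 11 c$
$\left(19 + v{\left(-10,12 \right)}\right)^{2} = \left(19 + \left(\left(-1\right) 12 + 11 \left(-10\right)\right)\right)^{2} = \left(19 - 122\right)^{2} = \left(-103\right)^{2} = 10609$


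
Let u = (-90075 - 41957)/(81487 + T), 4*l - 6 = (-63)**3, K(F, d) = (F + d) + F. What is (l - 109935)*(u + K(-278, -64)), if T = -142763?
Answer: 1632154973733/15319 ≈ 1.0654e+8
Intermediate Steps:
K(F, d) = d + 2*F
l = -250041/4 (l = 3/2 + (1/4)*(-63)**3 = 3/2 + (1/4)*(-250047) = 3/2 - 250047/4 = -250041/4 ≈ -62510.)
u = 33008/15319 (u = (-90075 - 41957)/(81487 - 142763) = -132032/(-61276) = -132032*(-1/61276) = 33008/15319 ≈ 2.1547)
(l - 109935)*(u + K(-278, -64)) = (-250041/4 - 109935)*(33008/15319 + (-64 + 2*(-278))) = -689781*(33008/15319 + (-64 - 556))/4 = -689781*(33008/15319 - 620)/4 = -689781/4*(-9464772/15319) = 1632154973733/15319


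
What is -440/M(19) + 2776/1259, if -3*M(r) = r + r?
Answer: 883684/23921 ≈ 36.942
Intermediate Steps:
M(r) = -2*r/3 (M(r) = -(r + r)/3 = -2*r/3)
-440/M(19) + 2776/1259 = -440/((-⅔*19)) + 2776/1259 = -440/(-38/3) + 2776*(1/1259) = -440*(-3/38) + 2776/1259 = 660/19 + 2776/1259 = 883684/23921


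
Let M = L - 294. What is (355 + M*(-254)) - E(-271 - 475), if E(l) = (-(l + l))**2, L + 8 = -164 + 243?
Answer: -2169067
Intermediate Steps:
L = 71 (L = -8 + (-164 + 243) = -8 + 79 = 71)
M = -223 (M = 71 - 294 = -223)
E(l) = 4*l**2 (E(l) = (-2*l)**2 = 4*l**2)
(355 + M*(-254)) - E(-271 - 475) = (355 - 223*(-254)) - 4*(-271 - 475)**2 = (355 + 56642) - 4*(-746)**2 = 56997 - 4*556516 = 56997 - 1*2226064 = 56997 - 2226064 = -2169067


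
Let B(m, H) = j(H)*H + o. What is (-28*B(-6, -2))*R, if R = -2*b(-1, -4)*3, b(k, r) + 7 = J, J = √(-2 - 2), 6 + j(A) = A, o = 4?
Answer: -23520 + 6720*I ≈ -23520.0 + 6720.0*I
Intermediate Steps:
j(A) = -6 + A
J = 2*I (J = √(-4) = 2*I ≈ 2.0*I)
b(k, r) = -7 + 2*I
R = 42 - 12*I (R = -2*(-7 + 2*I)*3 = (14 - 4*I)*3 = 42 - 12*I ≈ 42.0 - 12.0*I)
B(m, H) = 4 + H*(-6 + H) (B(m, H) = (-6 + H)*H + 4 = H*(-6 + H) + 4 = 4 + H*(-6 + H))
(-28*B(-6, -2))*R = (-28*(4 - 2*(-6 - 2)))*(42 - 12*I) = (-28*(4 - 2*(-8)))*(42 - 12*I) = (-28*(4 + 16))*(42 - 12*I) = (-28*20)*(42 - 12*I) = -560*(42 - 12*I) = -23520 + 6720*I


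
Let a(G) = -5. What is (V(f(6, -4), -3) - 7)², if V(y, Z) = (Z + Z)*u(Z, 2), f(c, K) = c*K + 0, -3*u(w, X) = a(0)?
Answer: 289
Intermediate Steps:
u(w, X) = 5/3 (u(w, X) = -⅓*(-5) = 5/3)
f(c, K) = K*c (f(c, K) = K*c + 0 = K*c)
V(y, Z) = 10*Z/3 (V(y, Z) = (Z + Z)*(5/3) = (2*Z)*(5/3) = 10*Z/3)
(V(f(6, -4), -3) - 7)² = ((10/3)*(-3) - 7)² = (-10 - 7)² = (-17)² = 289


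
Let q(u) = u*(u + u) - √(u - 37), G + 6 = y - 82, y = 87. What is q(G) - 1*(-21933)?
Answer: 21935 - I*√38 ≈ 21935.0 - 6.1644*I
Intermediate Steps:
G = -1 (G = -6 + (87 - 82) = -6 + 5 = -1)
q(u) = -√(-37 + u) + 2*u² (q(u) = u*(2*u) - √(-37 + u) = 2*u² - √(-37 + u) = -√(-37 + u) + 2*u²)
q(G) - 1*(-21933) = (-√(-37 - 1) + 2*(-1)²) - 1*(-21933) = (-√(-38) + 2*1) + 21933 = (-I*√38 + 2) + 21933 = (2 - I*√38) + 21933 = 21935 - I*√38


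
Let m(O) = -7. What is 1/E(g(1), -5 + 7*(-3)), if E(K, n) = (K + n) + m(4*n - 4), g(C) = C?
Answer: -1/32 ≈ -0.031250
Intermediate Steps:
E(K, n) = -7 + K + n (E(K, n) = (K + n) - 7 = -7 + K + n)
1/E(g(1), -5 + 7*(-3)) = 1/(-7 + 1 + (-5 + 7*(-3))) = 1/(-7 + 1 + (-5 - 21)) = 1/(-7 + 1 - 26) = 1/(-32) = -1/32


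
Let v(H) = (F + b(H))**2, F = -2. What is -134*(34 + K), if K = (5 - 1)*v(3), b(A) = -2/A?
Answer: -75308/9 ≈ -8367.6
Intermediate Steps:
v(H) = (-2 - 2/H)**2
K = 256/9 (K = (5 - 1)*(4*(1 + 3)**2/3**2) = 4*(4*(1/9)*4**2) = 4*(4*(1/9)*16) = 4*(64/9) = 256/9 ≈ 28.444)
-134*(34 + K) = -134*(34 + 256/9) = -134*562/9 = -75308/9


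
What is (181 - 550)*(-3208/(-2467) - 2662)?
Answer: 2422096074/2467 ≈ 9.8180e+5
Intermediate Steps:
(181 - 550)*(-3208/(-2467) - 2662) = -369*(-3208*(-1/2467) - 2662) = -369*(3208/2467 - 2662) = -369*(-6563946/2467) = 2422096074/2467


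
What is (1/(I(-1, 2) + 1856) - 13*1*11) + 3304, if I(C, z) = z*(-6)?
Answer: 5828885/1844 ≈ 3161.0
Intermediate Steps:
I(C, z) = -6*z
(1/(I(-1, 2) + 1856) - 13*1*11) + 3304 = (1/(-6*2 + 1856) - 13*1*11) + 3304 = (1/(-12 + 1856) - 13*11) + 3304 = (1/1844 - 143) + 3304 = -263691/1844 + 3304 = 5828885/1844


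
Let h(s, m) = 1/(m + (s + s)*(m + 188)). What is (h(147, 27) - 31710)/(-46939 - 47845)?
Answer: 2005245269/5993855808 ≈ 0.33455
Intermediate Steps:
h(s, m) = 1/(m + 2*s*(188 + m)) (h(s, m) = 1/(m + (2*s)*(188 + m)) = 1/(m + 2*s*(188 + m)))
(h(147, 27) - 31710)/(-46939 - 47845) = (1/(27 + 376*147 + 2*27*147) - 31710)/(-46939 - 47845) = (1/(27 + 55272 + 7938) - 31710)/(-94784) = (1/63237 - 31710)*(-1/94784) = -2005245269/63237*(-1/94784) = 2005245269/5993855808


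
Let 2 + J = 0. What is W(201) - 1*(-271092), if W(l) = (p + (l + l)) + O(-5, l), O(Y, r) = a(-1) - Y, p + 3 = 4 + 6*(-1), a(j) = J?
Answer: 271492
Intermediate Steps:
J = -2 (J = -2 + 0 = -2)
a(j) = -2
p = -5 (p = -3 + (4 + 6*(-1)) = -3 + (4 - 6) = -3 - 2 = -5)
O(Y, r) = -2 - Y
W(l) = -2 + 2*l (W(l) = (-5 + (l + l)) + (-2 - 1*(-5)) = (-5 + 2*l) + (-2 + 5) = (-5 + 2*l) + 3 = -2 + 2*l)
W(201) - 1*(-271092) = (-2 + 2*201) - 1*(-271092) = (-2 + 402) + 271092 = 400 + 271092 = 271492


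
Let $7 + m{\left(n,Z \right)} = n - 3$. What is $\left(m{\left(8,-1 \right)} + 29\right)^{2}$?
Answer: $729$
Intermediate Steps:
$m{\left(n,Z \right)} = -10 + n$ ($m{\left(n,Z \right)} = -7 + \left(n - 3\right) = -7 + \left(-3 + n\right) = -10 + n$)
$\left(m{\left(8,-1 \right)} + 29\right)^{2} = \left(\left(-10 + 8\right) + 29\right)^{2} = \left(-2 + 29\right)^{2} = 27^{2} = 729$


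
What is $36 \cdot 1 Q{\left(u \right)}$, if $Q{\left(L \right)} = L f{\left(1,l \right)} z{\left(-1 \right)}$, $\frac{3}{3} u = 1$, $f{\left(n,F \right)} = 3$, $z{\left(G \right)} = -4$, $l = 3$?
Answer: $-432$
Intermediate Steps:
$u = 1$
$Q{\left(L \right)} = - 12 L$ ($Q{\left(L \right)} = L 3 \left(-4\right) = 3 L \left(-4\right) = - 12 L$)
$36 \cdot 1 Q{\left(u \right)} = 36 \cdot 1 \left(\left(-12\right) 1\right) = 36 \left(-12\right) = -432$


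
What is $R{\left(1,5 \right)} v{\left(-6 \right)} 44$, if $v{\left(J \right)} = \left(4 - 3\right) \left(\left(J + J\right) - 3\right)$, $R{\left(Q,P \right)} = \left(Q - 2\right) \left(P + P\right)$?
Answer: $6600$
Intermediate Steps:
$R{\left(Q,P \right)} = 2 P \left(-2 + Q\right)$ ($R{\left(Q,P \right)} = \left(-2 + Q\right) 2 P = 2 P \left(-2 + Q\right)$)
$v{\left(J \right)} = -3 + 2 J$ ($v{\left(J \right)} = 1 \left(2 J - 3\right) = 1 \left(-3 + 2 J\right) = -3 + 2 J$)
$R{\left(1,5 \right)} v{\left(-6 \right)} 44 = 2 \cdot 5 \left(-2 + 1\right) \left(-3 + 2 \left(-6\right)\right) 44 = 2 \cdot 5 \left(-1\right) \left(-3 - 12\right) 44 = \left(-10\right) \left(-15\right) 44 = 150 \cdot 44 = 6600$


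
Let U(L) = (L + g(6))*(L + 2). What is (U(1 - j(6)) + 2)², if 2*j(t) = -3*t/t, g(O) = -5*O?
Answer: 237169/16 ≈ 14823.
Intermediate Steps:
j(t) = -3/2 (j(t) = (-3*t/t)/2 = (-3*1)/2 = (½)*(-3) = -3/2)
U(L) = (-30 + L)*(2 + L) (U(L) = (L - 5*6)*(L + 2) = (L - 30)*(2 + L) = (-30 + L)*(2 + L))
(U(1 - j(6)) + 2)² = ((-60 + (1 - 1*(-3/2))² - 28*(1 - 1*(-3/2))) + 2)² = ((-60 + (1 + 3/2)² - 28*(1 + 3/2)) + 2)² = ((-60 + (5/2)² - 28*5/2) + 2)² = ((-60 + 25/4 - 70) + 2)² = (-495/4 + 2)² = (-487/4)² = 237169/16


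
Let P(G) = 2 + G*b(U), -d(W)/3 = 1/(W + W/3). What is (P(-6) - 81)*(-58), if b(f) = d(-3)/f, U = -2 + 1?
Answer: 4321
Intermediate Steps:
d(W) = -9/(4*W) (d(W) = -3/(W + W/3) = -3*3/(4*W) = -9/(4*W))
U = -1
b(f) = 3/(4*f) (b(f) = (-9/4/(-3))/f = (-9/4*(-1/3))/f = 3/(4*f))
P(G) = 2 - 3*G/4 (P(G) = 2 + G*((3/4)/(-1)) = 2 + G*((3/4)*(-1)) = 2 + G*(-3/4) = 2 - 3*G/4)
(P(-6) - 81)*(-58) = ((2 - 3/4*(-6)) - 81)*(-58) = ((2 + 9/2) - 81)*(-58) = (13/2 - 81)*(-58) = -149/2*(-58) = 4321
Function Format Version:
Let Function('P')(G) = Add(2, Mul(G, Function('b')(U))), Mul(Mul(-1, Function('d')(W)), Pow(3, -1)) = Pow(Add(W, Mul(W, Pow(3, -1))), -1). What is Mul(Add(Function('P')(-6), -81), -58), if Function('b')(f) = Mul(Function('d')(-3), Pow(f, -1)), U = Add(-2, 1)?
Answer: 4321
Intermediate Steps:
Function('d')(W) = Mul(Rational(-9, 4), Pow(W, -1)) (Function('d')(W) = Mul(-3, Pow(Add(W, Mul(W, Pow(3, -1))), -1)) = Mul(-3, Pow(Add(W, Mul(W, Rational(1, 3))), -1)) = Mul(-3, Pow(Add(W, Mul(Rational(1, 3), W)), -1)) = Mul(-3, Pow(Mul(Rational(4, 3), W), -1)) = Mul(-3, Mul(Rational(3, 4), Pow(W, -1))) = Mul(Rational(-9, 4), Pow(W, -1)))
U = -1
Function('b')(f) = Mul(Rational(3, 4), Pow(f, -1)) (Function('b')(f) = Mul(Mul(Rational(-9, 4), Pow(-3, -1)), Pow(f, -1)) = Mul(Mul(Rational(-9, 4), Rational(-1, 3)), Pow(f, -1)) = Mul(Rational(3, 4), Pow(f, -1)))
Function('P')(G) = Add(2, Mul(Rational(-3, 4), G)) (Function('P')(G) = Add(2, Mul(G, Mul(Rational(3, 4), Pow(-1, -1)))) = Add(2, Mul(G, Mul(Rational(3, 4), -1))) = Add(2, Mul(G, Rational(-3, 4))) = Add(2, Mul(Rational(-3, 4), G)))
Mul(Add(Function('P')(-6), -81), -58) = Mul(Add(Add(2, Mul(Rational(-3, 4), -6)), -81), -58) = Mul(Add(Add(2, Rational(9, 2)), -81), -58) = Mul(Add(Rational(13, 2), -81), -58) = Mul(Rational(-149, 2), -58) = 4321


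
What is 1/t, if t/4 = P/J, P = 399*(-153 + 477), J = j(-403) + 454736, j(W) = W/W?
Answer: 151579/172368 ≈ 0.87939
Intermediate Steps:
j(W) = 1
J = 454737 (J = 1 + 454736 = 454737)
P = 129276 (P = 399*324 = 129276)
t = 172368/151579 (t = 4*(129276/454737) = 4*(129276*(1/454737)) = 4*(43092/151579) = 172368/151579 ≈ 1.1371)
1/t = 1/(172368/151579) = 151579/172368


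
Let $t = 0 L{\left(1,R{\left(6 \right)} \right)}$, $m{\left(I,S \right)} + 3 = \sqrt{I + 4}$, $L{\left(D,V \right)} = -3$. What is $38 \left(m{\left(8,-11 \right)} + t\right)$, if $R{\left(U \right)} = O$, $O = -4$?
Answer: $-114 + 76 \sqrt{3} \approx 17.636$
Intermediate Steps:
$R{\left(U \right)} = -4$
$m{\left(I,S \right)} = -3 + \sqrt{4 + I}$ ($m{\left(I,S \right)} = -3 + \sqrt{I + 4} = -3 + \sqrt{4 + I}$)
$t = 0$ ($t = 0 \left(-3\right) = 0$)
$38 \left(m{\left(8,-11 \right)} + t\right) = 38 \left(\left(-3 + \sqrt{4 + 8}\right) + 0\right) = 38 \left(\left(-3 + \sqrt{12}\right) + 0\right) = 38 \left(\left(-3 + 2 \sqrt{3}\right) + 0\right) = 38 \left(-3 + 2 \sqrt{3}\right) = -114 + 76 \sqrt{3}$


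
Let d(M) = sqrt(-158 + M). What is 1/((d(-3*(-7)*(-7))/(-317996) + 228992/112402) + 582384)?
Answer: 37202519280082678851755776/21666227779583491490517947160141 + 1004407029308396*I*sqrt(305)/108331138897917457452589735800705 ≈ 1.7171e-6 + 1.6192e-16*I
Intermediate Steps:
1/((d(-3*(-7)*(-7))/(-317996) + 228992/112402) + 582384) = 1/((sqrt(-158 - 3*(-7)*(-7))/(-317996) + 228992/112402) + 582384) = 1/((sqrt(-158 + 21*(-7))*(-1/317996) + 228992*(1/112402)) + 582384) = 1/((sqrt(-158 - 147)*(-1/317996) + 114496/56201) + 582384) = 1/((sqrt(-305)*(-1/317996) + 114496/56201) + 582384) = 1/(((I*sqrt(305))*(-1/317996) + 114496/56201) + 582384) = 1/((-I*sqrt(305)/317996 + 114496/56201) + 582384) = 1/((114496/56201 - I*sqrt(305)/317996) + 582384) = 1/(32730677680/56201 - I*sqrt(305)/317996)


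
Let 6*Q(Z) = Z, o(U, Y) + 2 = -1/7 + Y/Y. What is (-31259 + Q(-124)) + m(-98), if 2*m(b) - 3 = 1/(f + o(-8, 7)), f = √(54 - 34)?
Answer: -42976159/1374 + 49*√5/916 ≈ -31278.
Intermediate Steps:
o(U, Y) = -8/7 (o(U, Y) = -2 + (-1/7 + Y/Y) = -2 + (-1*⅐ + 1) = -2 + (-⅐ + 1) = -2 + 6/7 = -8/7)
f = 2*√5 (f = √20 = 2*√5 ≈ 4.4721)
Q(Z) = Z/6
m(b) = 3/2 + 1/(2*(-8/7 + 2*√5)) (m(b) = 3/2 + 1/(2*(2*√5 - 8/7)) = 3/2 + 1/(2*(-8/7 + 2*√5)))
(-31259 + Q(-124)) + m(-98) = (-31259 + (⅙)*(-124)) + (701/458 + 49*√5/916) = (-31259 - 62/3) + (701/458 + 49*√5/916) = -93839/3 + (701/458 + 49*√5/916) = -42976159/1374 + 49*√5/916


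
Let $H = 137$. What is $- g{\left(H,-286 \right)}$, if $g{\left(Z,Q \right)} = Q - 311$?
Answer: $597$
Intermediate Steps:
$g{\left(Z,Q \right)} = -311 + Q$
$- g{\left(H,-286 \right)} = - (-311 - 286) = \left(-1\right) \left(-597\right) = 597$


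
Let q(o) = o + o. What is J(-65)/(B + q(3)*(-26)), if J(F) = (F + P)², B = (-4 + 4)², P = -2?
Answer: -4489/156 ≈ -28.776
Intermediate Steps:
q(o) = 2*o
B = 0 (B = 0² = 0)
J(F) = (-2 + F)² (J(F) = (F - 2)² = (-2 + F)²)
J(-65)/(B + q(3)*(-26)) = (-2 - 65)²/(0 + (2*3)*(-26)) = (-67)²/(0 + 6*(-26)) = 4489/(0 - 156) = 4489/(-156) = 4489*(-1/156) = -4489/156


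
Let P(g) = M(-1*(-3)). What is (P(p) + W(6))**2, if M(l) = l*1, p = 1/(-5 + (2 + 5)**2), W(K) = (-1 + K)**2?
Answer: 784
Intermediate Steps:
p = 1/44 (p = 1/(-5 + 7**2) = 1/(-5 + 49) = 1/44 ≈ 0.022727)
M(l) = l
P(g) = 3 (P(g) = -1*(-3) = 3)
(P(p) + W(6))**2 = (3 + (-1 + 6)**2)**2 = (3 + 5**2)**2 = (3 + 25)**2 = 28**2 = 784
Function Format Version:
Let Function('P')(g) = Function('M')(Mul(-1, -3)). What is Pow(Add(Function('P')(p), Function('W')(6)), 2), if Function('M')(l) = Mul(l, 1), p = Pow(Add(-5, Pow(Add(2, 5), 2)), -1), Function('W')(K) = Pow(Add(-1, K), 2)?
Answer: 784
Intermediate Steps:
p = Rational(1, 44) (p = Pow(Add(-5, Pow(7, 2)), -1) = Pow(Add(-5, 49), -1) = Pow(44, -1) = Rational(1, 44) ≈ 0.022727)
Function('M')(l) = l
Function('P')(g) = 3 (Function('P')(g) = Mul(-1, -3) = 3)
Pow(Add(Function('P')(p), Function('W')(6)), 2) = Pow(Add(3, Pow(Add(-1, 6), 2)), 2) = Pow(Add(3, Pow(5, 2)), 2) = Pow(Add(3, 25), 2) = Pow(28, 2) = 784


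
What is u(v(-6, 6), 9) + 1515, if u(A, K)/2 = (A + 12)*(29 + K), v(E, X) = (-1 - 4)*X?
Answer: 147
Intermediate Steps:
v(E, X) = -5*X
u(A, K) = 2*(12 + A)*(29 + K) (u(A, K) = 2*((A + 12)*(29 + K)) = 2*((12 + A)*(29 + K)) = 2*(12 + A)*(29 + K))
u(v(-6, 6), 9) + 1515 = (696 + 24*9 + 58*(-5*6) + 2*(-5*6)*9) + 1515 = (696 + 216 + 58*(-30) + 2*(-30)*9) + 1515 = (696 + 216 - 1740 - 540) + 1515 = -1368 + 1515 = 147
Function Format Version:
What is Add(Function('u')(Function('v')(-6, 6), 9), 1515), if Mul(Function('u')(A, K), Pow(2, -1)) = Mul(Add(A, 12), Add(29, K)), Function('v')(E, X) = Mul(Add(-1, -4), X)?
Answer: 147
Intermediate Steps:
Function('v')(E, X) = Mul(-5, X)
Function('u')(A, K) = Mul(2, Add(12, A), Add(29, K)) (Function('u')(A, K) = Mul(2, Mul(Add(A, 12), Add(29, K))) = Mul(2, Mul(Add(12, A), Add(29, K))) = Mul(2, Add(12, A), Add(29, K)))
Add(Function('u')(Function('v')(-6, 6), 9), 1515) = Add(Add(696, Mul(24, 9), Mul(58, Mul(-5, 6)), Mul(2, Mul(-5, 6), 9)), 1515) = Add(Add(696, 216, Mul(58, -30), Mul(2, -30, 9)), 1515) = Add(Add(696, 216, -1740, -540), 1515) = Add(-1368, 1515) = 147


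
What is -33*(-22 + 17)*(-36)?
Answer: -5940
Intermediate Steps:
-33*(-22 + 17)*(-36) = -33*(-5)*(-36) = 165*(-36) = -5940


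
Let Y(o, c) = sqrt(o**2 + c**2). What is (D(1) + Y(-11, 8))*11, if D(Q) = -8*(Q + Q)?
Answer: -176 + 11*sqrt(185) ≈ -26.384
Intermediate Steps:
D(Q) = -16*Q
Y(o, c) = sqrt(c**2 + o**2)
(D(1) + Y(-11, 8))*11 = (-16*1 + sqrt(8**2 + (-11)**2))*11 = (-16 + sqrt(64 + 121))*11 = (-16 + sqrt(185))*11 = -176 + 11*sqrt(185)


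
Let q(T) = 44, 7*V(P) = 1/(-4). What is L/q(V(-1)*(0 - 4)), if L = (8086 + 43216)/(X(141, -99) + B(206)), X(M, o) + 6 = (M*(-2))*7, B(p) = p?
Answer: -25651/39028 ≈ -0.65725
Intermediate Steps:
V(P) = -1/28 (V(P) = (⅐)/(-4) = (⅐)*(-¼) = -1/28)
X(M, o) = -6 - 14*M (X(M, o) = -6 + (M*(-2))*7 = -6 - 2*M*7 = -6 - 14*M)
L = -25651/887 (L = (8086 + 43216)/((-6 - 14*141) + 206) = 51302/((-6 - 1974) + 206) = 51302/(-1980 + 206) = 51302/(-1774) = 51302*(-1/1774) = -25651/887 ≈ -28.919)
L/q(V(-1)*(0 - 4)) = -25651/887/44 = -25651/887*1/44 = -25651/39028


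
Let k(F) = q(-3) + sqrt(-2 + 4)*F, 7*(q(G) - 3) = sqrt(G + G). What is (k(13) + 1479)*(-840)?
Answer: -1244880 - 10920*sqrt(2) - 120*I*sqrt(6) ≈ -1.2603e+6 - 293.94*I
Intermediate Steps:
q(G) = 3 + sqrt(2)*sqrt(G)/7 (q(G) = 3 + sqrt(G + G)/7 = 3 + sqrt(2*G)/7 = 3 + (sqrt(2)*sqrt(G))/7 = 3 + sqrt(2)*sqrt(G)/7)
k(F) = 3 + F*sqrt(2) + I*sqrt(6)/7 (k(F) = (3 + sqrt(2)*sqrt(-3)/7) + sqrt(-2 + 4)*F = (3 + sqrt(2)*(I*sqrt(3))/7) + sqrt(2)*F = (3 + I*sqrt(6)/7) + F*sqrt(2) = 3 + F*sqrt(2) + I*sqrt(6)/7)
(k(13) + 1479)*(-840) = ((3 + 13*sqrt(2) + I*sqrt(6)/7) + 1479)*(-840) = (1482 + 13*sqrt(2) + I*sqrt(6)/7)*(-840) = -1244880 - 10920*sqrt(2) - 120*I*sqrt(6)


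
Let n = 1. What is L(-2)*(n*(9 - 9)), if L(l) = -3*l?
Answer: 0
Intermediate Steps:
L(-2)*(n*(9 - 9)) = (-3*(-2))*(1*(9 - 9)) = 6*(1*0) = 6*0 = 0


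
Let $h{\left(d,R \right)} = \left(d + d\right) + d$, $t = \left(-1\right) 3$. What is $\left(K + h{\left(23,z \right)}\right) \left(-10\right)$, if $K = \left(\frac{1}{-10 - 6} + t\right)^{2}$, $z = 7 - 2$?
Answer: $- \frac{100325}{128} \approx -783.79$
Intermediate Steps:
$z = 5$ ($z = 7 - 2 = 5$)
$t = -3$
$K = \frac{2401}{256}$ ($K = \left(\frac{1}{-10 - 6} - 3\right)^{2} = \left(\frac{1}{-16} - 3\right)^{2} = \left(- \frac{1}{16} - 3\right)^{2} = \left(- \frac{49}{16}\right)^{2} = \frac{2401}{256} \approx 9.3789$)
$h{\left(d,R \right)} = 3 d$ ($h{\left(d,R \right)} = 2 d + d = 3 d$)
$\left(K + h{\left(23,z \right)}\right) \left(-10\right) = \left(\frac{2401}{256} + 3 \cdot 23\right) \left(-10\right) = \left(\frac{2401}{256} + 69\right) \left(-10\right) = \frac{20065}{256} \left(-10\right) = - \frac{100325}{128}$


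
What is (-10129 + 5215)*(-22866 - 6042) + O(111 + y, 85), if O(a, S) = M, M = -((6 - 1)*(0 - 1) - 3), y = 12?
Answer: 142053920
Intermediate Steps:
M = 8 (M = -(5*(-1) - 3) = -(-5 - 3) = -1*(-8) = 8)
O(a, S) = 8
(-10129 + 5215)*(-22866 - 6042) + O(111 + y, 85) = (-10129 + 5215)*(-22866 - 6042) + 8 = -4914*(-28908) + 8 = 142053912 + 8 = 142053920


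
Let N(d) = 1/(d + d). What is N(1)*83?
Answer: 83/2 ≈ 41.500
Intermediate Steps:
N(d) = 1/(2*d)
N(1)*83 = ((½)/1)*83 = ((½)*1)*83 = (½)*83 = 83/2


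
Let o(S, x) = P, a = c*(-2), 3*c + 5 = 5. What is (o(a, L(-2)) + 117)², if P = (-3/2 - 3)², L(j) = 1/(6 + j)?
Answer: 301401/16 ≈ 18838.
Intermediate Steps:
c = 0 (c = -5/3 + (⅓)*5 = -5/3 + 5/3 = 0)
a = 0 (a = 0*(-2) = 0)
P = 81/4 (P = (-3*½ - 3)² = (-3/2 - 3)² = (-9/2)² = 81/4 ≈ 20.250)
o(S, x) = 81/4
(o(a, L(-2)) + 117)² = (81/4 + 117)² = (549/4)² = 301401/16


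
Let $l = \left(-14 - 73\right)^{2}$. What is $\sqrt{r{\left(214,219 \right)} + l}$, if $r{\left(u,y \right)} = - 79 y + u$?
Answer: $i \sqrt{9518} \approx 97.56 i$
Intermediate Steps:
$r{\left(u,y \right)} = u - 79 y$
$l = 7569$ ($l = \left(-87\right)^{2} = 7569$)
$\sqrt{r{\left(214,219 \right)} + l} = \sqrt{\left(214 - 17301\right) + 7569} = \sqrt{-17087 + 7569} = \sqrt{-9518} = i \sqrt{9518}$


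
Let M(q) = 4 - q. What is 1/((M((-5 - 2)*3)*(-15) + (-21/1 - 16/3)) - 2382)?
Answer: -3/8350 ≈ -0.00035928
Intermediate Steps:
1/((M((-5 - 2)*3)*(-15) + (-21/1 - 16/3)) - 2382) = 1/(((4 - (-5 - 2)*3)*(-15) + (-21/1 - 16/3)) - 2382) = 1/(((4 - (-7)*3)*(-15) + (-21*1 - 16*1/3)) - 2382) = 1/(((4 - 1*(-21))*(-15) + (-21 - 16/3)) - 2382) = 1/(((4 + 21)*(-15) - 79/3) - 2382) = 1/((25*(-15) - 79/3) - 2382) = 1/((-375 - 79/3) - 2382) = 1/(-1204/3 - 2382) = 1/(-8350/3) = -3/8350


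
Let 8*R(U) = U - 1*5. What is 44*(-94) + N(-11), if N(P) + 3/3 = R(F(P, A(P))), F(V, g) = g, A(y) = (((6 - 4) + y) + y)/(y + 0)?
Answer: -364091/88 ≈ -4137.4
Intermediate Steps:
A(y) = (2 + 2*y)/y (A(y) = ((2 + y) + y)/y = (2 + 2*y)/y)
R(U) = -5/8 + U/8 (R(U) = (U - 1*5)/8 = (U - 5)/8 = (-5 + U)/8 = -5/8 + U/8)
N(P) = -11/8 + 1/(4*P) (N(P) = -1 + (-5/8 + (2 + 2/P)/8) = -1 + (-5/8 + (1/4 + 1/(4*P))) = -1 + (-3/8 + 1/(4*P)) = -11/8 + 1/(4*P))
44*(-94) + N(-11) = 44*(-94) + (1/8)*(2 - 11*(-11))/(-11) = -4136 + (1/8)*(-1/11)*(2 + 121) = -4136 + (1/8)*(-1/11)*123 = -4136 - 123/88 = -364091/88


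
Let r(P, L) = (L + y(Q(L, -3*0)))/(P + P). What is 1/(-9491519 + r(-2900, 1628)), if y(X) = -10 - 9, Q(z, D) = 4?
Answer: -5800/55050811809 ≈ -1.0536e-7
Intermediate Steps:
y(X) = -19
r(P, L) = (-19 + L)/(2*P) (r(P, L) = (L - 19)/(P + P) = (-19 + L)/((2*P)) = (-19 + L)*(1/(2*P)) = (-19 + L)/(2*P))
1/(-9491519 + r(-2900, 1628)) = 1/(-9491519 + (½)*(-19 + 1628)/(-2900)) = 1/(-9491519 + (½)*(-1/2900)*1609) = 1/(-9491519 - 1609/5800) = 1/(-55050811809/5800) = -5800/55050811809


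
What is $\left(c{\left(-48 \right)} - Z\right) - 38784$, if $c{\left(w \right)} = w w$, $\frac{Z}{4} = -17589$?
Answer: $33876$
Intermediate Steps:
$Z = -70356$ ($Z = 4 \left(-17589\right) = -70356$)
$c{\left(w \right)} = w^{2}$
$\left(c{\left(-48 \right)} - Z\right) - 38784 = \left(\left(-48\right)^{2} - -70356\right) - 38784 = \left(2304 + 70356\right) - 38784 = 72660 - 38784 = 33876$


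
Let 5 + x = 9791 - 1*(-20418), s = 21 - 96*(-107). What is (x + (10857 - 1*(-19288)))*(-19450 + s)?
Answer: -552615793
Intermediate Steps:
s = 10293 (s = 21 + 10272 = 10293)
x = 30204 (x = -5 + (9791 - 1*(-20418)) = -5 + (9791 + 20418) = -5 + 30209 = 30204)
(x + (10857 - 1*(-19288)))*(-19450 + s) = (30204 + (10857 - 1*(-19288)))*(-19450 + 10293) = (30204 + (10857 + 19288))*(-9157) = (30204 + 30145)*(-9157) = 60349*(-9157) = -552615793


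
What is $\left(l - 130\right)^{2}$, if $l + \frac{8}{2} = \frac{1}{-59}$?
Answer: $\frac{62520649}{3481} \approx 17961.0$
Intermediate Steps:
$l = - \frac{237}{59}$ ($l = -4 + \frac{1}{-59} = -4 - \frac{1}{59} = - \frac{237}{59} \approx -4.017$)
$\left(l - 130\right)^{2} = \left(- \frac{237}{59} - 130\right)^{2} = \left(- \frac{7907}{59}\right)^{2} = \frac{62520649}{3481}$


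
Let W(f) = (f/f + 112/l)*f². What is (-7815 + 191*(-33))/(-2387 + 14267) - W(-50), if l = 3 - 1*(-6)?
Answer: -66552353/1980 ≈ -33612.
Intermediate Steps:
l = 9 (l = 3 + 6 = 9)
W(f) = 121*f²/9 (W(f) = (f/f + 112/9)*f² = (1 + 112*(⅑))*f² = (1 + 112/9)*f² = 121*f²/9)
(-7815 + 191*(-33))/(-2387 + 14267) - W(-50) = (-7815 + 191*(-33))/(-2387 + 14267) - 121*(-50)²/9 = (-7815 - 6303)/11880 - 121*2500/9 = -14118*1/11880 - 1*302500/9 = -2353/1980 - 302500/9 = -66552353/1980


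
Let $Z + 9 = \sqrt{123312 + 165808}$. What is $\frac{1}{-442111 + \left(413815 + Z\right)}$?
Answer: $- \frac{5661}{160176781} - \frac{4 \sqrt{18070}}{800883905} \approx -3.6014 \cdot 10^{-5}$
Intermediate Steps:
$Z = -9 + 4 \sqrt{18070}$ ($Z = -9 + \sqrt{123312 + 165808} = -9 + \sqrt{289120} = -9 + 4 \sqrt{18070} \approx 528.7$)
$\frac{1}{-442111 + \left(413815 + Z\right)} = \frac{1}{-442111 + \left(413815 - \left(9 - 4 \sqrt{18070}\right)\right)} = \frac{1}{-442111 + \left(413806 + 4 \sqrt{18070}\right)} = \frac{1}{-28305 + 4 \sqrt{18070}}$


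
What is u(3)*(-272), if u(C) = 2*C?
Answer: -1632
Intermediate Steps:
u(3)*(-272) = (2*3)*(-272) = 6*(-272) = -1632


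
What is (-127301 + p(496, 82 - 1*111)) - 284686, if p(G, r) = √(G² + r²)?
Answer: -411987 + √246857 ≈ -4.1149e+5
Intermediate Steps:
(-127301 + p(496, 82 - 1*111)) - 284686 = (-127301 + √(496² + (82 - 1*111)²)) - 284686 = (-127301 + √(246016 + (82 - 111)²)) - 284686 = (-127301 + √(246016 + (-29)²)) - 284686 = (-127301 + √(246016 + 841)) - 284686 = (-127301 + √246857) - 284686 = -411987 + √246857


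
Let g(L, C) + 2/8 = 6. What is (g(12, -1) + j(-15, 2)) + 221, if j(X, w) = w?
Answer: 915/4 ≈ 228.75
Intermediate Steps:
g(L, C) = 23/4 (g(L, C) = -¼ + 6 = 23/4)
(g(12, -1) + j(-15, 2)) + 221 = (23/4 + 2) + 221 = 31/4 + 221 = 915/4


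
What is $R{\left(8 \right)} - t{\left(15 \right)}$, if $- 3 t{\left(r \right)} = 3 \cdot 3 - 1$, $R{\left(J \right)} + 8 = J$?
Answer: $\frac{8}{3} \approx 2.6667$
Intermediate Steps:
$R{\left(J \right)} = -8 + J$
$t{\left(r \right)} = - \frac{8}{3}$ ($t{\left(r \right)} = - \frac{3 \cdot 3 - 1}{3} = - \frac{9 - 1}{3} = \left(- \frac{1}{3}\right) 8 = - \frac{8}{3}$)
$R{\left(8 \right)} - t{\left(15 \right)} = \left(-8 + 8\right) - - \frac{8}{3} = 0 + \frac{8}{3} = \frac{8}{3}$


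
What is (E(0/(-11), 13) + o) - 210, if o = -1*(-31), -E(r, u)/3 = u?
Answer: -218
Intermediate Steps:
E(r, u) = -3*u
o = 31
(E(0/(-11), 13) + o) - 210 = (-3*13 + 31) - 210 = (-39 + 31) - 210 = -8 - 210 = -218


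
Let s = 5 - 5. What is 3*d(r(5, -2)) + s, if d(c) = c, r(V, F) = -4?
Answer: -12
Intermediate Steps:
s = 0
3*d(r(5, -2)) + s = 3*(-4) + 0 = -12 + 0 = -12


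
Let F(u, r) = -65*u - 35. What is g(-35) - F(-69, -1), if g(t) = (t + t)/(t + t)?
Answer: -4449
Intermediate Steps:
F(u, r) = -35 - 65*u
g(t) = 1 (g(t) = (2*t)/((2*t)) = (2*t)*(1/(2*t)) = 1)
g(-35) - F(-69, -1) = 1 - (-35 - 65*(-69)) = 1 - (-35 + 4485) = 1 - 1*4450 = 1 - 4450 = -4449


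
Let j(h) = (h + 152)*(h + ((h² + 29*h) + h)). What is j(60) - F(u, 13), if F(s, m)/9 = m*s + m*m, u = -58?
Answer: 1162785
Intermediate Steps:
F(s, m) = 9*m² + 9*m*s (F(s, m) = 9*(m*s + m*m) = 9*(m*s + m²) = 9*(m² + m*s) = 9*m² + 9*m*s)
j(h) = (152 + h)*(h² + 31*h) (j(h) = (152 + h)*(h + (h² + 30*h)) = (152 + h)*(h² + 31*h))
j(60) - F(u, 13) = 60*(4712 + 60² + 183*60) - 9*13*(13 - 58) = 60*(4712 + 3600 + 10980) - 9*13*(-45) = 60*19292 - 1*(-5265) = 1157520 + 5265 = 1162785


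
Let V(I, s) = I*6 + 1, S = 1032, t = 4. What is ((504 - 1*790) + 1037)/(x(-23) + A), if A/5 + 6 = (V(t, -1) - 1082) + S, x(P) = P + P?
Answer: -751/201 ≈ -3.7363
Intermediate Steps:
x(P) = 2*P
V(I, s) = 1 + 6*I (V(I, s) = 6*I + 1 = 1 + 6*I)
A = -155 (A = -30 + 5*(((1 + 6*4) - 1082) + 1032) = -30 + 5*(((1 + 24) - 1082) + 1032) = -30 + 5*((25 - 1082) + 1032) = -30 + 5*(-1057 + 1032) = -30 + 5*(-25) = -30 - 125 = -155)
((504 - 1*790) + 1037)/(x(-23) + A) = ((504 - 1*790) + 1037)/(2*(-23) - 155) = ((504 - 790) + 1037)/(-46 - 155) = (-286 + 1037)/(-201) = 751*(-1/201) = -751/201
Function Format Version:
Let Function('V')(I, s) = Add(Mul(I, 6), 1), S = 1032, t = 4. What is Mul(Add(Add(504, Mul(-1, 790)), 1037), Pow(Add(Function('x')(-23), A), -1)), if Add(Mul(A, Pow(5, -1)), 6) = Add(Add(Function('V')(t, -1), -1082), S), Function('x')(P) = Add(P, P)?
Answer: Rational(-751, 201) ≈ -3.7363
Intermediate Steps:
Function('x')(P) = Mul(2, P)
Function('V')(I, s) = Add(1, Mul(6, I)) (Function('V')(I, s) = Add(Mul(6, I), 1) = Add(1, Mul(6, I)))
A = -155 (A = Add(-30, Mul(5, Add(Add(Add(1, Mul(6, 4)), -1082), 1032))) = Add(-30, Mul(5, Add(Add(Add(1, 24), -1082), 1032))) = Add(-30, Mul(5, Add(Add(25, -1082), 1032))) = Add(-30, Mul(5, Add(-1057, 1032))) = Add(-30, Mul(5, -25)) = Add(-30, -125) = -155)
Mul(Add(Add(504, Mul(-1, 790)), 1037), Pow(Add(Function('x')(-23), A), -1)) = Mul(Add(Add(504, Mul(-1, 790)), 1037), Pow(Add(Mul(2, -23), -155), -1)) = Mul(Add(Add(504, -790), 1037), Pow(Add(-46, -155), -1)) = Mul(Add(-286, 1037), Pow(-201, -1)) = Mul(751, Rational(-1, 201)) = Rational(-751, 201)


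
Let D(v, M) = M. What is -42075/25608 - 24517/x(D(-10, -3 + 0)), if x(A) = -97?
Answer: 194861/776 ≈ 251.11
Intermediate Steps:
-42075/25608 - 24517/x(D(-10, -3 + 0)) = -42075/25608 - 24517/(-97) = -42075*1/25608 - 24517*(-1/97) = -1275/776 + 24517/97 = 194861/776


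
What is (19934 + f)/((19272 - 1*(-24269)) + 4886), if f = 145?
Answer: 20079/48427 ≈ 0.41462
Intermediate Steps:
(19934 + f)/((19272 - 1*(-24269)) + 4886) = (19934 + 145)/((19272 - 1*(-24269)) + 4886) = 20079/((19272 + 24269) + 4886) = 20079/(43541 + 4886) = 20079/48427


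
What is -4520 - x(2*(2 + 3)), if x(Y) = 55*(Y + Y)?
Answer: -5620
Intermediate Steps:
x(Y) = 110*Y (x(Y) = 55*(2*Y) = 110*Y)
-4520 - x(2*(2 + 3)) = -4520 - 110*2*(2 + 3) = -4520 - 110*2*5 = -4520 - 110*10 = -4520 - 1*1100 = -4520 - 1100 = -5620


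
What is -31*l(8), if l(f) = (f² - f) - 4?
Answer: -1612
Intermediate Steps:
l(f) = -4 + f² - f
-31*l(8) = -31*(-4 + 8² - 1*8) = -31*(-4 + 64 - 8) = -31*52 = -1612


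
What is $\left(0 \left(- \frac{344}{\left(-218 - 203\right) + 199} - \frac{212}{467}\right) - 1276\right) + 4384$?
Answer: $3108$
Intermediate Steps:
$\left(0 \left(- \frac{344}{\left(-218 - 203\right) + 199} - \frac{212}{467}\right) - 1276\right) + 4384 = \left(0 \left(- \frac{344}{-421 + 199} - \frac{212}{467}\right) - 1276\right) + 4384 = \left(0 \left(- \frac{344}{-222} - \frac{212}{467}\right) - 1276\right) + 4384 = \left(0 \left(\left(-344\right) \left(- \frac{1}{222}\right) - \frac{212}{467}\right) - 1276\right) + 4384 = \left(0 \left(\frac{172}{111} - \frac{212}{467}\right) - 1276\right) + 4384 = \left(0 \cdot \frac{56792}{51837} - 1276\right) + 4384 = \left(0 - 1276\right) + 4384 = -1276 + 4384 = 3108$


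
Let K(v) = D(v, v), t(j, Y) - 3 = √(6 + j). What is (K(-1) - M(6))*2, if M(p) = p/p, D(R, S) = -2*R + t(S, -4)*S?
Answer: -4 - 2*√5 ≈ -8.4721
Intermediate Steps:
t(j, Y) = 3 + √(6 + j)
D(R, S) = -2*R + S*(3 + √(6 + S)) (D(R, S) = -2*R + (3 + √(6 + S))*S = -2*R + S*(3 + √(6 + S)))
M(p) = 1
K(v) = -2*v + v*(3 + √(6 + v))
(K(-1) - M(6))*2 = (-(1 + √(6 - 1)) - 1*1)*2 = (-(1 + √5) - 1)*2 = ((-1 - √5) - 1)*2 = (-2 - √5)*2 = -4 - 2*√5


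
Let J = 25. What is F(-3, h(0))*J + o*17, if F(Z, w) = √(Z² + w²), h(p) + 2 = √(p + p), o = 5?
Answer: 85 + 25*√13 ≈ 175.14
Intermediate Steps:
h(p) = -2 + √2*√p (h(p) = -2 + √(p + p) = -2 + √(2*p) = -2 + √2*√p)
F(-3, h(0))*J + o*17 = √((-3)² + (-2 + √2*√0)²)*25 + 5*17 = √(9 + (-2 + √2*0)²)*25 + 85 = √(9 + (-2 + 0)²)*25 + 85 = √(9 + (-2)²)*25 + 85 = √(9 + 4)*25 + 85 = √13*25 + 85 = 25*√13 + 85 = 85 + 25*√13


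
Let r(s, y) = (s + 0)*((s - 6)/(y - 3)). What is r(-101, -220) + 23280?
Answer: 5180633/223 ≈ 23232.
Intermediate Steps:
r(s, y) = s*(-6 + s)/(-3 + y) (r(s, y) = s*((-6 + s)/(-3 + y)) = s*(-6 + s)/(-3 + y))
r(-101, -220) + 23280 = -101*(-6 - 101)/(-3 - 220) + 23280 = -101*(-107)/(-223) + 23280 = -101*(-1/223)*(-107) + 23280 = -10807/223 + 23280 = 5180633/223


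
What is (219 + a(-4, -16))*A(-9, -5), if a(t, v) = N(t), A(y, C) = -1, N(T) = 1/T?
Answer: -875/4 ≈ -218.75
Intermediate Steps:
a(t, v) = 1/t
(219 + a(-4, -16))*A(-9, -5) = (219 + 1/(-4))*(-1) = (219 - ¼)*(-1) = (875/4)*(-1) = -875/4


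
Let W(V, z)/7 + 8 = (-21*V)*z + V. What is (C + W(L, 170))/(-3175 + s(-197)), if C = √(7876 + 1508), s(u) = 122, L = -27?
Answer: -674485/3053 - 2*√2346/3053 ≈ -220.96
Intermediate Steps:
W(V, z) = -56 + 7*V - 147*V*z (W(V, z) = -56 + 7*((-21*V)*z + V) = -56 + 7*(-21*V*z + V) = -56 + 7*(V - 21*V*z) = -56 + (7*V - 147*V*z) = -56 + 7*V - 147*V*z)
C = 2*√2346 (C = √9384 = 2*√2346 ≈ 96.871)
(C + W(L, 170))/(-3175 + s(-197)) = (2*√2346 + (-56 + 7*(-27) - 147*(-27)*170))/(-3175 + 122) = (2*√2346 + (-56 - 189 + 674730))/(-3053) = (2*√2346 + 674485)*(-1/3053) = (674485 + 2*√2346)*(-1/3053) = -674485/3053 - 2*√2346/3053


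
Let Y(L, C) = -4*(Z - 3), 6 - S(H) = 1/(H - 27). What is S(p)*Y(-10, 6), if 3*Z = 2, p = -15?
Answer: 506/9 ≈ 56.222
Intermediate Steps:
Z = ⅔ (Z = (⅓)*2 = ⅔ ≈ 0.66667)
S(H) = 6 - 1/(-27 + H) (S(H) = 6 - 1/(H - 27) = 6 - 1/(-27 + H))
Y(L, C) = 28/3 (Y(L, C) = -4*(⅔ - 3) = -4*(-7/3) = 28/3)
S(p)*Y(-10, 6) = ((-163 + 6*(-15))/(-27 - 15))*(28/3) = ((-163 - 90)/(-42))*(28/3) = -1/42*(-253)*(28/3) = (253/42)*(28/3) = 506/9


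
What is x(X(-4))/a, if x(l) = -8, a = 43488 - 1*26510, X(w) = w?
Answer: -4/8489 ≈ -0.00047120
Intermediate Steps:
a = 16978 (a = 43488 - 26510 = 16978)
x(X(-4))/a = -8/16978 = -8*1/16978 = -4/8489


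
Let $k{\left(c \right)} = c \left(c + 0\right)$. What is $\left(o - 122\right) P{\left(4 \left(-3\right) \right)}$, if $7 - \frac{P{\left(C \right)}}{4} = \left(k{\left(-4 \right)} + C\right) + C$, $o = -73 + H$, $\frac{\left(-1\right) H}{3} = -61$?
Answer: $-720$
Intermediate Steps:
$H = 183$ ($H = \left(-3\right) \left(-61\right) = 183$)
$k{\left(c \right)} = c^{2}$ ($k{\left(c \right)} = c c = c^{2}$)
$o = 110$ ($o = -73 + 183 = 110$)
$P{\left(C \right)} = -36 - 8 C$ ($P{\left(C \right)} = 28 - 4 \left(\left(\left(-4\right)^{2} + C\right) + C\right) = 28 - 4 \left(\left(16 + C\right) + C\right) = 28 - 4 \left(16 + 2 C\right) = 28 - \left(64 + 8 C\right) = -36 - 8 C$)
$\left(o - 122\right) P{\left(4 \left(-3\right) \right)} = \left(110 - 122\right) \left(-36 - 8 \cdot 4 \left(-3\right)\right) = - 12 \left(-36 - -96\right) = - 12 \left(-36 + 96\right) = \left(-12\right) 60 = -720$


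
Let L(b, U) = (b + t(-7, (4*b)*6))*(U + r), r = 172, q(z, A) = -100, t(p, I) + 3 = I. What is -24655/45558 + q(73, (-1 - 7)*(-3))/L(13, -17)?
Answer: -123508685/227379978 ≈ -0.54318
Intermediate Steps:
t(p, I) = -3 + I
L(b, U) = (-3 + 25*b)*(172 + U) (L(b, U) = (b + (-3 + (4*b)*6))*(U + 172) = (b + (-3 + 24*b))*(172 + U) = (-3 + 25*b)*(172 + U))
-24655/45558 + q(73, (-1 - 7)*(-3))/L(13, -17) = -24655/45558 - 100/(-516 - 3*(-17) + 4300*13 + 25*(-17)*13) = -24655*1/45558 - 100/(-516 + 51 + 55900 - 5525) = -24655/45558 - 100/49910 = -24655/45558 - 100*1/49910 = -24655/45558 - 10/4991 = -123508685/227379978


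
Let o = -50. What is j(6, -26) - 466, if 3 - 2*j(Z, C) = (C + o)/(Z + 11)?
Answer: -15717/34 ≈ -462.26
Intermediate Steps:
j(Z, C) = 3/2 - (-50 + C)/(2*(11 + Z)) (j(Z, C) = 3/2 - (C - 50)/(2*(Z + 11)) = 3/2 - (-50 + C)/(2*(11 + Z)))
j(6, -26) - 466 = (83 - 1*(-26) + 3*6)/(2*(11 + 6)) - 466 = (½)*(83 + 26 + 18)/17 - 1*466 = (½)*(1/17)*127 - 466 = 127/34 - 466 = -15717/34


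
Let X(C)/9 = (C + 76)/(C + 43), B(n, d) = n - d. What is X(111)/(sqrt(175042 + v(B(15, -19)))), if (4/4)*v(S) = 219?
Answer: 153*sqrt(175261)/2453654 ≈ 0.026105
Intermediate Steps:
v(S) = 219
X(C) = 9*(76 + C)/(43 + C) (X(C) = 9*((C + 76)/(C + 43)) = 9*((76 + C)/(43 + C)) = 9*(76 + C)/(43 + C))
X(111)/(sqrt(175042 + v(B(15, -19)))) = (9*(76 + 111)/(43 + 111))/(sqrt(175042 + 219)) = (9*187/154)/(sqrt(175261)) = (9*(1/154)*187)*(sqrt(175261)/175261) = 153*(sqrt(175261)/175261)/14 = 153*sqrt(175261)/2453654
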